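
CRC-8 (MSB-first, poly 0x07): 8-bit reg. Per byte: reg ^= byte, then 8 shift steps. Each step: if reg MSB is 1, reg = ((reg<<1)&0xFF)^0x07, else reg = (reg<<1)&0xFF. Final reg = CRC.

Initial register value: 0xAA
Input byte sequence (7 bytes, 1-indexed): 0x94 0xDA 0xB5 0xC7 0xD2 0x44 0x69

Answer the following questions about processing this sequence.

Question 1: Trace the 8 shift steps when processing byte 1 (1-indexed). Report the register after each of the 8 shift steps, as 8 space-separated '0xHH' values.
Answer: 0x7C 0xF8 0xF7 0xE9 0xD5 0xAD 0x5D 0xBA

Derivation:
Register before byte 1: 0xAA
After XOR with byte 0x94: 0x3E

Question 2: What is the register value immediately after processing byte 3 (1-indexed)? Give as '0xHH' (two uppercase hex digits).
After byte 1 (0x94): reg=0xBA
After byte 2 (0xDA): reg=0x27
After byte 3 (0xB5): reg=0xF7

Answer: 0xF7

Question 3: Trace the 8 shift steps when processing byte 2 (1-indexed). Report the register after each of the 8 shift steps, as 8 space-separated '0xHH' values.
Answer: 0xC0 0x87 0x09 0x12 0x24 0x48 0x90 0x27

Derivation:
After byte 1 (0x94): reg=0xBA
Register before byte 2: 0xBA
After XOR with byte 0xDA: 0x60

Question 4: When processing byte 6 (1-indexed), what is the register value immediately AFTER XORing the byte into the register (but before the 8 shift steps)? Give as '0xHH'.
Answer: 0x8D

Derivation:
Register before byte 6: 0xC9
Byte 6: 0x44
0xC9 XOR 0x44 = 0x8D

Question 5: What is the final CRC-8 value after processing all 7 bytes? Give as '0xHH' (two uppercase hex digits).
After byte 1 (0x94): reg=0xBA
After byte 2 (0xDA): reg=0x27
After byte 3 (0xB5): reg=0xF7
After byte 4 (0xC7): reg=0x90
After byte 5 (0xD2): reg=0xC9
After byte 6 (0x44): reg=0xAA
After byte 7 (0x69): reg=0x47

Answer: 0x47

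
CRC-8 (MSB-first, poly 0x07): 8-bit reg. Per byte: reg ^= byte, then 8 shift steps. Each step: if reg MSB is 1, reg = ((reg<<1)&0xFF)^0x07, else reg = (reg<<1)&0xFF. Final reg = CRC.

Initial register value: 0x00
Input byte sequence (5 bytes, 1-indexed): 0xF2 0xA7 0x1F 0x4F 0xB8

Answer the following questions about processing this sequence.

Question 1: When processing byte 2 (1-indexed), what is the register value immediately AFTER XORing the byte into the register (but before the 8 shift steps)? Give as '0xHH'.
Register before byte 2: 0xD0
Byte 2: 0xA7
0xD0 XOR 0xA7 = 0x77

Answer: 0x77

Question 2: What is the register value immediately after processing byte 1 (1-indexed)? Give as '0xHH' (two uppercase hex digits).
Answer: 0xD0

Derivation:
After byte 1 (0xF2): reg=0xD0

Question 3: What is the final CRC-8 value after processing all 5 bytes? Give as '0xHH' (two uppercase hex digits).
Answer: 0x0C

Derivation:
After byte 1 (0xF2): reg=0xD0
After byte 2 (0xA7): reg=0x42
After byte 3 (0x1F): reg=0x94
After byte 4 (0x4F): reg=0x0F
After byte 5 (0xB8): reg=0x0C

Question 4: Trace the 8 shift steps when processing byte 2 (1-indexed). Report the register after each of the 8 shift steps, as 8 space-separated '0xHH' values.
Answer: 0xEE 0xDB 0xB1 0x65 0xCA 0x93 0x21 0x42

Derivation:
After byte 1 (0xF2): reg=0xD0
Register before byte 2: 0xD0
After XOR with byte 0xA7: 0x77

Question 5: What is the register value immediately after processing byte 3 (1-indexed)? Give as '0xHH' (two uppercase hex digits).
After byte 1 (0xF2): reg=0xD0
After byte 2 (0xA7): reg=0x42
After byte 3 (0x1F): reg=0x94

Answer: 0x94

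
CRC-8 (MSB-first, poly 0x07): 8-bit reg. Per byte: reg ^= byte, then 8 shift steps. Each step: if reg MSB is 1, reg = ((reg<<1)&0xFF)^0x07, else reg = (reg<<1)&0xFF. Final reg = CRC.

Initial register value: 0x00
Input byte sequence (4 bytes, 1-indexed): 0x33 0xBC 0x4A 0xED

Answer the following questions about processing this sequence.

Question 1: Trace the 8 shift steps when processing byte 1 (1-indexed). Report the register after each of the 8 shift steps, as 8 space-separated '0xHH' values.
Answer: 0x66 0xCC 0x9F 0x39 0x72 0xE4 0xCF 0x99

Derivation:
Register before byte 1: 0x00
After XOR with byte 0x33: 0x33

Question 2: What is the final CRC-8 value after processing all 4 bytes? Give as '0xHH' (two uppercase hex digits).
Answer: 0xD7

Derivation:
After byte 1 (0x33): reg=0x99
After byte 2 (0xBC): reg=0xFB
After byte 3 (0x4A): reg=0x1E
After byte 4 (0xED): reg=0xD7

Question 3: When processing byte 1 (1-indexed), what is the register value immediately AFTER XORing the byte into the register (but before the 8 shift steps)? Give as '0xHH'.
Register before byte 1: 0x00
Byte 1: 0x33
0x00 XOR 0x33 = 0x33

Answer: 0x33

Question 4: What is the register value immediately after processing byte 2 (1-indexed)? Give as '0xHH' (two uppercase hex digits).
After byte 1 (0x33): reg=0x99
After byte 2 (0xBC): reg=0xFB

Answer: 0xFB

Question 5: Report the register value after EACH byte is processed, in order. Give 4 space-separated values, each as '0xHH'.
0x99 0xFB 0x1E 0xD7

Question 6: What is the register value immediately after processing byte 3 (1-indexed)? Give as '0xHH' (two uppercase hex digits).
After byte 1 (0x33): reg=0x99
After byte 2 (0xBC): reg=0xFB
After byte 3 (0x4A): reg=0x1E

Answer: 0x1E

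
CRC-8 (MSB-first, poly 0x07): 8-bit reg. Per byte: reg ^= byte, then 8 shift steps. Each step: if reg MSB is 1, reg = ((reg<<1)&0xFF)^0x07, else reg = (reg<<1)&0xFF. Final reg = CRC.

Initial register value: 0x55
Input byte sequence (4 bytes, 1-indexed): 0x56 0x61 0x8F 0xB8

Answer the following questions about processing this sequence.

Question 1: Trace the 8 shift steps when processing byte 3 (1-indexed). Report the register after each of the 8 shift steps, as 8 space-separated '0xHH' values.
After byte 1 (0x56): reg=0x09
After byte 2 (0x61): reg=0x1F
Register before byte 3: 0x1F
After XOR with byte 0x8F: 0x90

Answer: 0x27 0x4E 0x9C 0x3F 0x7E 0xFC 0xFF 0xF9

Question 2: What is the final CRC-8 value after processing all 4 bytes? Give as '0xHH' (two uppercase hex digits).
Answer: 0xC0

Derivation:
After byte 1 (0x56): reg=0x09
After byte 2 (0x61): reg=0x1F
After byte 3 (0x8F): reg=0xF9
After byte 4 (0xB8): reg=0xC0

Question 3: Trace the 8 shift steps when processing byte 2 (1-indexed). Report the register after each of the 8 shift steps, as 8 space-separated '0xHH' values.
After byte 1 (0x56): reg=0x09
Register before byte 2: 0x09
After XOR with byte 0x61: 0x68

Answer: 0xD0 0xA7 0x49 0x92 0x23 0x46 0x8C 0x1F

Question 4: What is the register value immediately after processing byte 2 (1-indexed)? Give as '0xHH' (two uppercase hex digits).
After byte 1 (0x56): reg=0x09
After byte 2 (0x61): reg=0x1F

Answer: 0x1F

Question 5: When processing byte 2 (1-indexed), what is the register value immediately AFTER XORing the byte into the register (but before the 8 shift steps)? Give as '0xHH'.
Register before byte 2: 0x09
Byte 2: 0x61
0x09 XOR 0x61 = 0x68

Answer: 0x68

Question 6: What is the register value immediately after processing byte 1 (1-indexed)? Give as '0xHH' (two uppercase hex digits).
After byte 1 (0x56): reg=0x09

Answer: 0x09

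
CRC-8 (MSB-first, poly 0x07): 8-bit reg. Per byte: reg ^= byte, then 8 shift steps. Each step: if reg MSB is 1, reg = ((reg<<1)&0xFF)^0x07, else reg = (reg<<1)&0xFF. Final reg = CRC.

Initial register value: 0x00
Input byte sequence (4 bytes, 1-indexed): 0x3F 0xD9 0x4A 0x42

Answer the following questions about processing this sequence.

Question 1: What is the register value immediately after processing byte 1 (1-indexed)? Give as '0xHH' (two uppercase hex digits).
After byte 1 (0x3F): reg=0xBD

Answer: 0xBD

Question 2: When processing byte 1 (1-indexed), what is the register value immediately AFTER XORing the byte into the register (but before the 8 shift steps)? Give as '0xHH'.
Answer: 0x3F

Derivation:
Register before byte 1: 0x00
Byte 1: 0x3F
0x00 XOR 0x3F = 0x3F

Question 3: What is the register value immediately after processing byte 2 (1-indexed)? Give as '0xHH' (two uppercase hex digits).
After byte 1 (0x3F): reg=0xBD
After byte 2 (0xD9): reg=0x3B

Answer: 0x3B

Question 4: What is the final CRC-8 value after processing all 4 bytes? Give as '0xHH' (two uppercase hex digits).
Answer: 0x7E

Derivation:
After byte 1 (0x3F): reg=0xBD
After byte 2 (0xD9): reg=0x3B
After byte 3 (0x4A): reg=0x50
After byte 4 (0x42): reg=0x7E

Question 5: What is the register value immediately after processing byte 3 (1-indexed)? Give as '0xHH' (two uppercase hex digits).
Answer: 0x50

Derivation:
After byte 1 (0x3F): reg=0xBD
After byte 2 (0xD9): reg=0x3B
After byte 3 (0x4A): reg=0x50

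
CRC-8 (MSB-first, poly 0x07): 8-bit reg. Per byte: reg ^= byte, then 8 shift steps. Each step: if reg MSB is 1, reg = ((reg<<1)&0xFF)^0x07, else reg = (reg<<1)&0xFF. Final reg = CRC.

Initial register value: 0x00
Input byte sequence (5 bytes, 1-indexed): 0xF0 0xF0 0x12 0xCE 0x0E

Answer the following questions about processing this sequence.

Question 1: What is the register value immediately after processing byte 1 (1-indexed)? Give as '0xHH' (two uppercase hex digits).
After byte 1 (0xF0): reg=0xDE

Answer: 0xDE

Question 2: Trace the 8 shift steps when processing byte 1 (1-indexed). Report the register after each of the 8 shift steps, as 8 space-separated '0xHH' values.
Register before byte 1: 0x00
After XOR with byte 0xF0: 0xF0

Answer: 0xE7 0xC9 0x95 0x2D 0x5A 0xB4 0x6F 0xDE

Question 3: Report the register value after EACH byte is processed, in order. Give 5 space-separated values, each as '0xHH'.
0xDE 0xCA 0x06 0x76 0x6F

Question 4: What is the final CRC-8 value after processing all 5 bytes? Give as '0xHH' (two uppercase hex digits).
After byte 1 (0xF0): reg=0xDE
After byte 2 (0xF0): reg=0xCA
After byte 3 (0x12): reg=0x06
After byte 4 (0xCE): reg=0x76
After byte 5 (0x0E): reg=0x6F

Answer: 0x6F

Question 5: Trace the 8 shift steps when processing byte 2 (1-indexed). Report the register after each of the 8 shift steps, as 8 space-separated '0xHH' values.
Answer: 0x5C 0xB8 0x77 0xEE 0xDB 0xB1 0x65 0xCA

Derivation:
After byte 1 (0xF0): reg=0xDE
Register before byte 2: 0xDE
After XOR with byte 0xF0: 0x2E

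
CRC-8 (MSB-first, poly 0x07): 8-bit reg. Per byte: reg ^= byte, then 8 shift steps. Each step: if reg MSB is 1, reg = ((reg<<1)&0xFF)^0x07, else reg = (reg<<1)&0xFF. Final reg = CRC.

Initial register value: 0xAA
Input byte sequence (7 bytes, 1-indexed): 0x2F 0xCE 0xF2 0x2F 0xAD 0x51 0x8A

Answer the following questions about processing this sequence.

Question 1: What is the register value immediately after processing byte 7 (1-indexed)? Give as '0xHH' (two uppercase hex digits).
After byte 1 (0x2F): reg=0x92
After byte 2 (0xCE): reg=0x93
After byte 3 (0xF2): reg=0x20
After byte 4 (0x2F): reg=0x2D
After byte 5 (0xAD): reg=0x89
After byte 6 (0x51): reg=0x06
After byte 7 (0x8A): reg=0xAD

Answer: 0xAD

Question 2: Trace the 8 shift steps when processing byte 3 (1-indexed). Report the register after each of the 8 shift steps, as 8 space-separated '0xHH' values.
Answer: 0xC2 0x83 0x01 0x02 0x04 0x08 0x10 0x20

Derivation:
After byte 1 (0x2F): reg=0x92
After byte 2 (0xCE): reg=0x93
Register before byte 3: 0x93
After XOR with byte 0xF2: 0x61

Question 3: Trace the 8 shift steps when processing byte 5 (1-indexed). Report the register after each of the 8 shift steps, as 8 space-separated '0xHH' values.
After byte 1 (0x2F): reg=0x92
After byte 2 (0xCE): reg=0x93
After byte 3 (0xF2): reg=0x20
After byte 4 (0x2F): reg=0x2D
Register before byte 5: 0x2D
After XOR with byte 0xAD: 0x80

Answer: 0x07 0x0E 0x1C 0x38 0x70 0xE0 0xC7 0x89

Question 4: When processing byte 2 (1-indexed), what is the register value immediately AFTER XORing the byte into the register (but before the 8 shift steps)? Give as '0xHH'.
Register before byte 2: 0x92
Byte 2: 0xCE
0x92 XOR 0xCE = 0x5C

Answer: 0x5C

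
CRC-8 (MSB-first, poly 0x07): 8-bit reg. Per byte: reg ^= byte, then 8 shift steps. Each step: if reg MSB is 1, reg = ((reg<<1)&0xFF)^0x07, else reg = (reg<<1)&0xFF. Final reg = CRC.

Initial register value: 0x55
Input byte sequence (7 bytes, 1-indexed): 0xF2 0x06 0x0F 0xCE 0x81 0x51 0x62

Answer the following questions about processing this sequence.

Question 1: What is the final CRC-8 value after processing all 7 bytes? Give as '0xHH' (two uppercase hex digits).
Answer: 0xC0

Derivation:
After byte 1 (0xF2): reg=0x7C
After byte 2 (0x06): reg=0x61
After byte 3 (0x0F): reg=0x0D
After byte 4 (0xCE): reg=0x47
After byte 5 (0x81): reg=0x5C
After byte 6 (0x51): reg=0x23
After byte 7 (0x62): reg=0xC0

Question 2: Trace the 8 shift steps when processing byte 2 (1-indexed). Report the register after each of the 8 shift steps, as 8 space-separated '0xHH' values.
After byte 1 (0xF2): reg=0x7C
Register before byte 2: 0x7C
After XOR with byte 0x06: 0x7A

Answer: 0xF4 0xEF 0xD9 0xB5 0x6D 0xDA 0xB3 0x61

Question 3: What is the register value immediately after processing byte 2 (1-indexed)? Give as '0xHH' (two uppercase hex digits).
Answer: 0x61

Derivation:
After byte 1 (0xF2): reg=0x7C
After byte 2 (0x06): reg=0x61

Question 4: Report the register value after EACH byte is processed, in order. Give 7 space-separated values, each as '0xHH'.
0x7C 0x61 0x0D 0x47 0x5C 0x23 0xC0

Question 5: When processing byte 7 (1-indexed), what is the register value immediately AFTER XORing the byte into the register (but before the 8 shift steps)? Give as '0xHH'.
Register before byte 7: 0x23
Byte 7: 0x62
0x23 XOR 0x62 = 0x41

Answer: 0x41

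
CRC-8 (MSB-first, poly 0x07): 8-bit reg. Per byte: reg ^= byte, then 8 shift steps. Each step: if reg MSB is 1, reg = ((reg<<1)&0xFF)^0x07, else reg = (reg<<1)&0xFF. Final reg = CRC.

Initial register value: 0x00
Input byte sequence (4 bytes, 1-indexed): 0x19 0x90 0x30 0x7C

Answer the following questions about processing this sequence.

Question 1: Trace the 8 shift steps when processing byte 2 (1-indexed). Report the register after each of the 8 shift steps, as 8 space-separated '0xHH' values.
After byte 1 (0x19): reg=0x4F
Register before byte 2: 0x4F
After XOR with byte 0x90: 0xDF

Answer: 0xB9 0x75 0xEA 0xD3 0xA1 0x45 0x8A 0x13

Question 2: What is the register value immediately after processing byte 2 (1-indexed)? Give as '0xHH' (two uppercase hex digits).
Answer: 0x13

Derivation:
After byte 1 (0x19): reg=0x4F
After byte 2 (0x90): reg=0x13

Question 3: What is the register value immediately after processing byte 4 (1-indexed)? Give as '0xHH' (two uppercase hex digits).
Answer: 0xE2

Derivation:
After byte 1 (0x19): reg=0x4F
After byte 2 (0x90): reg=0x13
After byte 3 (0x30): reg=0xE9
After byte 4 (0x7C): reg=0xE2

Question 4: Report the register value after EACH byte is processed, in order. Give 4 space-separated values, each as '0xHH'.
0x4F 0x13 0xE9 0xE2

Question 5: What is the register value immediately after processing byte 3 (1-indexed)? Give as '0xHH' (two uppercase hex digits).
After byte 1 (0x19): reg=0x4F
After byte 2 (0x90): reg=0x13
After byte 3 (0x30): reg=0xE9

Answer: 0xE9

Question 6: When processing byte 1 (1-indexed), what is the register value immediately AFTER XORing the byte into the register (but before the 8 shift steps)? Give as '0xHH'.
Register before byte 1: 0x00
Byte 1: 0x19
0x00 XOR 0x19 = 0x19

Answer: 0x19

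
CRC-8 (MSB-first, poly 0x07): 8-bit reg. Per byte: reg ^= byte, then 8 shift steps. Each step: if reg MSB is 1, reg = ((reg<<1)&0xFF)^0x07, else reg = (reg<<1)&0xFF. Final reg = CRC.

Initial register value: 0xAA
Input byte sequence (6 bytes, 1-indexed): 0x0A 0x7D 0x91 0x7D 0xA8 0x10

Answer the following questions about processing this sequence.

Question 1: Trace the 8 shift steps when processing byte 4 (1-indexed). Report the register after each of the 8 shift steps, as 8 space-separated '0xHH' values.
After byte 1 (0x0A): reg=0x69
After byte 2 (0x7D): reg=0x6C
After byte 3 (0x91): reg=0xFD
Register before byte 4: 0xFD
After XOR with byte 0x7D: 0x80

Answer: 0x07 0x0E 0x1C 0x38 0x70 0xE0 0xC7 0x89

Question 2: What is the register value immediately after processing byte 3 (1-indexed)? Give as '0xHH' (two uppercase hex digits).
After byte 1 (0x0A): reg=0x69
After byte 2 (0x7D): reg=0x6C
After byte 3 (0x91): reg=0xFD

Answer: 0xFD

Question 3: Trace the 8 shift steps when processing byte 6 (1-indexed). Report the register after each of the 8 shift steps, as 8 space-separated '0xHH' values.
Answer: 0xE9 0xD5 0xAD 0x5D 0xBA 0x73 0xE6 0xCB

Derivation:
After byte 1 (0x0A): reg=0x69
After byte 2 (0x7D): reg=0x6C
After byte 3 (0x91): reg=0xFD
After byte 4 (0x7D): reg=0x89
After byte 5 (0xA8): reg=0xE7
Register before byte 6: 0xE7
After XOR with byte 0x10: 0xF7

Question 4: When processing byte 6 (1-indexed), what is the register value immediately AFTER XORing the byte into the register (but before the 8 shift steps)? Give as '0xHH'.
Answer: 0xF7

Derivation:
Register before byte 6: 0xE7
Byte 6: 0x10
0xE7 XOR 0x10 = 0xF7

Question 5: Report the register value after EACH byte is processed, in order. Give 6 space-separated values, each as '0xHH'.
0x69 0x6C 0xFD 0x89 0xE7 0xCB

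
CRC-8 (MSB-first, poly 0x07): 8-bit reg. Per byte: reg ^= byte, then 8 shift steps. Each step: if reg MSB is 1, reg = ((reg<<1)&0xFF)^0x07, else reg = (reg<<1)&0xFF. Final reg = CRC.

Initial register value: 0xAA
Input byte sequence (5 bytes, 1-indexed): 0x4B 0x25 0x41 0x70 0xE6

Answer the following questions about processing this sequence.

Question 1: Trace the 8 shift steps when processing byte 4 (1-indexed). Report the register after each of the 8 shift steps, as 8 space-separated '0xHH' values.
Answer: 0xF3 0xE1 0xC5 0x8D 0x1D 0x3A 0x74 0xE8

Derivation:
After byte 1 (0x4B): reg=0xA9
After byte 2 (0x25): reg=0xAD
After byte 3 (0x41): reg=0x8A
Register before byte 4: 0x8A
After XOR with byte 0x70: 0xFA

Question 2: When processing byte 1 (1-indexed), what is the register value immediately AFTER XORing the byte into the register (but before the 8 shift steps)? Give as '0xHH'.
Register before byte 1: 0xAA
Byte 1: 0x4B
0xAA XOR 0x4B = 0xE1

Answer: 0xE1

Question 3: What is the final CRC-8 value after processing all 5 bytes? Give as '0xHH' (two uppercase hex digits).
Answer: 0x2A

Derivation:
After byte 1 (0x4B): reg=0xA9
After byte 2 (0x25): reg=0xAD
After byte 3 (0x41): reg=0x8A
After byte 4 (0x70): reg=0xE8
After byte 5 (0xE6): reg=0x2A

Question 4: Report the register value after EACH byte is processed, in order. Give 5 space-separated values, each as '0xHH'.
0xA9 0xAD 0x8A 0xE8 0x2A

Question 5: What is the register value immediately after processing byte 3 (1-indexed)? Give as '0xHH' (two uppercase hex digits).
After byte 1 (0x4B): reg=0xA9
After byte 2 (0x25): reg=0xAD
After byte 3 (0x41): reg=0x8A

Answer: 0x8A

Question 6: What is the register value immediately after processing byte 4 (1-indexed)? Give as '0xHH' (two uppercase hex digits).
Answer: 0xE8

Derivation:
After byte 1 (0x4B): reg=0xA9
After byte 2 (0x25): reg=0xAD
After byte 3 (0x41): reg=0x8A
After byte 4 (0x70): reg=0xE8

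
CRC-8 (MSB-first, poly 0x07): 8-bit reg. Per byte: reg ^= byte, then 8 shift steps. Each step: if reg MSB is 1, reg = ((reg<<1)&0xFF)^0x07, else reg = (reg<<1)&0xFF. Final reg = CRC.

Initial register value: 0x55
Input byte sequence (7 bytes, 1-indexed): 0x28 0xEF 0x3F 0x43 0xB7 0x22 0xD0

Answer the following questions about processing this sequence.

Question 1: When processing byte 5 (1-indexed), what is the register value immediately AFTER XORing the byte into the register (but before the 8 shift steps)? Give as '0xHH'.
Answer: 0x06

Derivation:
Register before byte 5: 0xB1
Byte 5: 0xB7
0xB1 XOR 0xB7 = 0x06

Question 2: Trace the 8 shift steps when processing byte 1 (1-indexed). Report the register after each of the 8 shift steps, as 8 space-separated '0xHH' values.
Answer: 0xFA 0xF3 0xE1 0xC5 0x8D 0x1D 0x3A 0x74

Derivation:
Register before byte 1: 0x55
After XOR with byte 0x28: 0x7D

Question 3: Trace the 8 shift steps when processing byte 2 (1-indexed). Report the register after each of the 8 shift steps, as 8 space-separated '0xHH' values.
Answer: 0x31 0x62 0xC4 0x8F 0x19 0x32 0x64 0xC8

Derivation:
After byte 1 (0x28): reg=0x74
Register before byte 2: 0x74
After XOR with byte 0xEF: 0x9B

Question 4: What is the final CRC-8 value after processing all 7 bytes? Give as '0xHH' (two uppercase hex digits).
After byte 1 (0x28): reg=0x74
After byte 2 (0xEF): reg=0xC8
After byte 3 (0x3F): reg=0xCB
After byte 4 (0x43): reg=0xB1
After byte 5 (0xB7): reg=0x12
After byte 6 (0x22): reg=0x90
After byte 7 (0xD0): reg=0xC7

Answer: 0xC7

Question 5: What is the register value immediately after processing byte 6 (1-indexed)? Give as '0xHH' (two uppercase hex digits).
After byte 1 (0x28): reg=0x74
After byte 2 (0xEF): reg=0xC8
After byte 3 (0x3F): reg=0xCB
After byte 4 (0x43): reg=0xB1
After byte 5 (0xB7): reg=0x12
After byte 6 (0x22): reg=0x90

Answer: 0x90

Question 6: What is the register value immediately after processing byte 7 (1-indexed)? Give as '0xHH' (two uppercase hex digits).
Answer: 0xC7

Derivation:
After byte 1 (0x28): reg=0x74
After byte 2 (0xEF): reg=0xC8
After byte 3 (0x3F): reg=0xCB
After byte 4 (0x43): reg=0xB1
After byte 5 (0xB7): reg=0x12
After byte 6 (0x22): reg=0x90
After byte 7 (0xD0): reg=0xC7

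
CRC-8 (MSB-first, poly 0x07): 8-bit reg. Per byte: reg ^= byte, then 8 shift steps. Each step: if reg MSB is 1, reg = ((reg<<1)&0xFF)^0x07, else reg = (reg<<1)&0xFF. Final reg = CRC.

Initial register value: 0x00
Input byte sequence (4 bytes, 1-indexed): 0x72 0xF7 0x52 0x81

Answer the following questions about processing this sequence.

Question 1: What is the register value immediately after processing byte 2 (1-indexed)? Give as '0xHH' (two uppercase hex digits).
Answer: 0x43

Derivation:
After byte 1 (0x72): reg=0x59
After byte 2 (0xF7): reg=0x43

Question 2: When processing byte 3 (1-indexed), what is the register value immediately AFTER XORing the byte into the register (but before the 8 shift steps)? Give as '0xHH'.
Register before byte 3: 0x43
Byte 3: 0x52
0x43 XOR 0x52 = 0x11

Answer: 0x11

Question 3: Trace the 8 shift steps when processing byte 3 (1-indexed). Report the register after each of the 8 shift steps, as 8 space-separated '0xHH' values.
Answer: 0x22 0x44 0x88 0x17 0x2E 0x5C 0xB8 0x77

Derivation:
After byte 1 (0x72): reg=0x59
After byte 2 (0xF7): reg=0x43
Register before byte 3: 0x43
After XOR with byte 0x52: 0x11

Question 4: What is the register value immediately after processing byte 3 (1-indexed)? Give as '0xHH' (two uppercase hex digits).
Answer: 0x77

Derivation:
After byte 1 (0x72): reg=0x59
After byte 2 (0xF7): reg=0x43
After byte 3 (0x52): reg=0x77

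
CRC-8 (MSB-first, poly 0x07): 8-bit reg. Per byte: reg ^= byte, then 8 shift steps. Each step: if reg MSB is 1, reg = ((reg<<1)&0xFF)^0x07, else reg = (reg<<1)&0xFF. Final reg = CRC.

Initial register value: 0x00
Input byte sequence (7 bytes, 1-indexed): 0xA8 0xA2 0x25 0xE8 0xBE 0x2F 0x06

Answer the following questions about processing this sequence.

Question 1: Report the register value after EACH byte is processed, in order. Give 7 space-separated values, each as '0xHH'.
0x51 0xD7 0xD0 0xA8 0x62 0xE4 0xA0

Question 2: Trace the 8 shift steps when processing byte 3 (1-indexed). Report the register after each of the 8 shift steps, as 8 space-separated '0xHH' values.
After byte 1 (0xA8): reg=0x51
After byte 2 (0xA2): reg=0xD7
Register before byte 3: 0xD7
After XOR with byte 0x25: 0xF2

Answer: 0xE3 0xC1 0x85 0x0D 0x1A 0x34 0x68 0xD0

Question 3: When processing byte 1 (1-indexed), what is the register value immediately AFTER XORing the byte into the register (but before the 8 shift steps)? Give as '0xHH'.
Answer: 0xA8

Derivation:
Register before byte 1: 0x00
Byte 1: 0xA8
0x00 XOR 0xA8 = 0xA8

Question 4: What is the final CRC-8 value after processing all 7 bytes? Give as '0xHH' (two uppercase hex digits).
Answer: 0xA0

Derivation:
After byte 1 (0xA8): reg=0x51
After byte 2 (0xA2): reg=0xD7
After byte 3 (0x25): reg=0xD0
After byte 4 (0xE8): reg=0xA8
After byte 5 (0xBE): reg=0x62
After byte 6 (0x2F): reg=0xE4
After byte 7 (0x06): reg=0xA0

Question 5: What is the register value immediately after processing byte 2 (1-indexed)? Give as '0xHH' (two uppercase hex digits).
After byte 1 (0xA8): reg=0x51
After byte 2 (0xA2): reg=0xD7

Answer: 0xD7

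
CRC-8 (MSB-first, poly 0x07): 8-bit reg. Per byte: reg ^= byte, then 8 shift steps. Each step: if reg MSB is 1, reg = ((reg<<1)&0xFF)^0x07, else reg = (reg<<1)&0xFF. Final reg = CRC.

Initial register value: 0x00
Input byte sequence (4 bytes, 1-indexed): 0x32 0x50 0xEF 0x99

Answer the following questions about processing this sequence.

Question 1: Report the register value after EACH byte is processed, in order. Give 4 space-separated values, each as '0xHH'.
0x9E 0x64 0xB8 0xE7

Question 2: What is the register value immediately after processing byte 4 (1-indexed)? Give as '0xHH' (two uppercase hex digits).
Answer: 0xE7

Derivation:
After byte 1 (0x32): reg=0x9E
After byte 2 (0x50): reg=0x64
After byte 3 (0xEF): reg=0xB8
After byte 4 (0x99): reg=0xE7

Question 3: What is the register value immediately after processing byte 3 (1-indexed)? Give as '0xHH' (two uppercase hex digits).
Answer: 0xB8

Derivation:
After byte 1 (0x32): reg=0x9E
After byte 2 (0x50): reg=0x64
After byte 3 (0xEF): reg=0xB8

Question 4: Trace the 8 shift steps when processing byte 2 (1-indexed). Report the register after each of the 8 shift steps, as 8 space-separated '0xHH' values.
After byte 1 (0x32): reg=0x9E
Register before byte 2: 0x9E
After XOR with byte 0x50: 0xCE

Answer: 0x9B 0x31 0x62 0xC4 0x8F 0x19 0x32 0x64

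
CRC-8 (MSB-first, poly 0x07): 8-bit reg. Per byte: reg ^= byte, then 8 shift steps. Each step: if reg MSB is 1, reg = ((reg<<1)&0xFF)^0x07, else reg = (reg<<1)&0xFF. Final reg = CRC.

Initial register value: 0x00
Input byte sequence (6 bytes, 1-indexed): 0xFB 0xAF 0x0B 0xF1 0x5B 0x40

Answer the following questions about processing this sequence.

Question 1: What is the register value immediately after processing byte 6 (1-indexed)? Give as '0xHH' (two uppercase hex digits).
After byte 1 (0xFB): reg=0xEF
After byte 2 (0xAF): reg=0xC7
After byte 3 (0x0B): reg=0x6A
After byte 4 (0xF1): reg=0xC8
After byte 5 (0x5B): reg=0xF0
After byte 6 (0x40): reg=0x19

Answer: 0x19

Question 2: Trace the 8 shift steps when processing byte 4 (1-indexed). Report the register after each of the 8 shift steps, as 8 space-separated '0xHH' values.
After byte 1 (0xFB): reg=0xEF
After byte 2 (0xAF): reg=0xC7
After byte 3 (0x0B): reg=0x6A
Register before byte 4: 0x6A
After XOR with byte 0xF1: 0x9B

Answer: 0x31 0x62 0xC4 0x8F 0x19 0x32 0x64 0xC8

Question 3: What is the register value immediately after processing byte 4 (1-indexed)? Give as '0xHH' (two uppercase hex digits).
After byte 1 (0xFB): reg=0xEF
After byte 2 (0xAF): reg=0xC7
After byte 3 (0x0B): reg=0x6A
After byte 4 (0xF1): reg=0xC8

Answer: 0xC8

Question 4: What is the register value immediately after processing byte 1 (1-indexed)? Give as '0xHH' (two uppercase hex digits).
Answer: 0xEF

Derivation:
After byte 1 (0xFB): reg=0xEF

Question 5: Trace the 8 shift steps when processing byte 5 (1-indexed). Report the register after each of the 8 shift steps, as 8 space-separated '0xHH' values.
After byte 1 (0xFB): reg=0xEF
After byte 2 (0xAF): reg=0xC7
After byte 3 (0x0B): reg=0x6A
After byte 4 (0xF1): reg=0xC8
Register before byte 5: 0xC8
After XOR with byte 0x5B: 0x93

Answer: 0x21 0x42 0x84 0x0F 0x1E 0x3C 0x78 0xF0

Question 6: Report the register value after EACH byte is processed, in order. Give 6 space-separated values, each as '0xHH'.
0xEF 0xC7 0x6A 0xC8 0xF0 0x19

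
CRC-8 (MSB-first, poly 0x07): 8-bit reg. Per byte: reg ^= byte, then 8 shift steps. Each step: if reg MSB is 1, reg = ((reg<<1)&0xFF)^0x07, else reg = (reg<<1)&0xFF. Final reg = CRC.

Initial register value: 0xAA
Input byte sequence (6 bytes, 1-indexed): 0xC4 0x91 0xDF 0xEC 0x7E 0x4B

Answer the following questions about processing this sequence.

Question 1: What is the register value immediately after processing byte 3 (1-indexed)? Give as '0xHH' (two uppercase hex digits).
After byte 1 (0xC4): reg=0x0D
After byte 2 (0x91): reg=0xDD
After byte 3 (0xDF): reg=0x0E

Answer: 0x0E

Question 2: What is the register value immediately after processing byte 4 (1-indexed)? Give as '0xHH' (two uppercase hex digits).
After byte 1 (0xC4): reg=0x0D
After byte 2 (0x91): reg=0xDD
After byte 3 (0xDF): reg=0x0E
After byte 4 (0xEC): reg=0xA0

Answer: 0xA0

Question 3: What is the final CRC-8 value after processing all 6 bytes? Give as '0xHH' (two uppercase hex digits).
After byte 1 (0xC4): reg=0x0D
After byte 2 (0x91): reg=0xDD
After byte 3 (0xDF): reg=0x0E
After byte 4 (0xEC): reg=0xA0
After byte 5 (0x7E): reg=0x14
After byte 6 (0x4B): reg=0x9A

Answer: 0x9A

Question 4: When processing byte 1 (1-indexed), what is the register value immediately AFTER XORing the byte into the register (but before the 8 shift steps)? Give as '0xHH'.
Register before byte 1: 0xAA
Byte 1: 0xC4
0xAA XOR 0xC4 = 0x6E

Answer: 0x6E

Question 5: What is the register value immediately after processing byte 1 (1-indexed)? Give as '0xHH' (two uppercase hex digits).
Answer: 0x0D

Derivation:
After byte 1 (0xC4): reg=0x0D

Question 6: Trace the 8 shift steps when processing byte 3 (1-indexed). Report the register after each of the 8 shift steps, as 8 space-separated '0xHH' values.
Answer: 0x04 0x08 0x10 0x20 0x40 0x80 0x07 0x0E

Derivation:
After byte 1 (0xC4): reg=0x0D
After byte 2 (0x91): reg=0xDD
Register before byte 3: 0xDD
After XOR with byte 0xDF: 0x02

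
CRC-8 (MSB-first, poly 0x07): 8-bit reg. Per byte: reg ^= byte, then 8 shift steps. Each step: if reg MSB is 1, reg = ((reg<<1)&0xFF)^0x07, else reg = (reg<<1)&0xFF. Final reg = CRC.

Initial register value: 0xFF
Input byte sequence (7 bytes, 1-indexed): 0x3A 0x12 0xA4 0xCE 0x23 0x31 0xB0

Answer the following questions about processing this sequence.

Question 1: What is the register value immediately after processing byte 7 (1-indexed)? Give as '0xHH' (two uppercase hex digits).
Answer: 0xB0

Derivation:
After byte 1 (0x3A): reg=0x55
After byte 2 (0x12): reg=0xD2
After byte 3 (0xA4): reg=0x45
After byte 4 (0xCE): reg=0xB8
After byte 5 (0x23): reg=0xC8
After byte 6 (0x31): reg=0xE1
After byte 7 (0xB0): reg=0xB0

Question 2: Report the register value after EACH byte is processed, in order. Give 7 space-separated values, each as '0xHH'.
0x55 0xD2 0x45 0xB8 0xC8 0xE1 0xB0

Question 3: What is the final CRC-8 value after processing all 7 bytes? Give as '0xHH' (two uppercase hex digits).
Answer: 0xB0

Derivation:
After byte 1 (0x3A): reg=0x55
After byte 2 (0x12): reg=0xD2
After byte 3 (0xA4): reg=0x45
After byte 4 (0xCE): reg=0xB8
After byte 5 (0x23): reg=0xC8
After byte 6 (0x31): reg=0xE1
After byte 7 (0xB0): reg=0xB0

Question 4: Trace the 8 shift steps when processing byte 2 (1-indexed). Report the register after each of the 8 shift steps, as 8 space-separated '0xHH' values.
Answer: 0x8E 0x1B 0x36 0x6C 0xD8 0xB7 0x69 0xD2

Derivation:
After byte 1 (0x3A): reg=0x55
Register before byte 2: 0x55
After XOR with byte 0x12: 0x47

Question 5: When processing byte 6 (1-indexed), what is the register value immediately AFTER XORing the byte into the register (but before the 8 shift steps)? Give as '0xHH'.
Answer: 0xF9

Derivation:
Register before byte 6: 0xC8
Byte 6: 0x31
0xC8 XOR 0x31 = 0xF9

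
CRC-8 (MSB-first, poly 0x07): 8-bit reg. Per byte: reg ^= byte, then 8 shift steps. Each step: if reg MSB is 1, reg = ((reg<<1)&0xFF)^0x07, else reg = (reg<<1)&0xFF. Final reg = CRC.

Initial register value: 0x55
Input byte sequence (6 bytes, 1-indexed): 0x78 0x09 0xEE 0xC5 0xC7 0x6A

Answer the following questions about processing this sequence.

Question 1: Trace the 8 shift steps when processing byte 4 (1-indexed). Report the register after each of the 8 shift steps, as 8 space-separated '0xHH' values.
After byte 1 (0x78): reg=0xC3
After byte 2 (0x09): reg=0x78
After byte 3 (0xEE): reg=0xEB
Register before byte 4: 0xEB
After XOR with byte 0xC5: 0x2E

Answer: 0x5C 0xB8 0x77 0xEE 0xDB 0xB1 0x65 0xCA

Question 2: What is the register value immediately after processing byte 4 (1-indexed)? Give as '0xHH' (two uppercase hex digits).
Answer: 0xCA

Derivation:
After byte 1 (0x78): reg=0xC3
After byte 2 (0x09): reg=0x78
After byte 3 (0xEE): reg=0xEB
After byte 4 (0xC5): reg=0xCA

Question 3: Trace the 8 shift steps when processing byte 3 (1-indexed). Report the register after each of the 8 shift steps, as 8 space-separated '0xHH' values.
After byte 1 (0x78): reg=0xC3
After byte 2 (0x09): reg=0x78
Register before byte 3: 0x78
After XOR with byte 0xEE: 0x96

Answer: 0x2B 0x56 0xAC 0x5F 0xBE 0x7B 0xF6 0xEB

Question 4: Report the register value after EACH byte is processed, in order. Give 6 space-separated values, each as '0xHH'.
0xC3 0x78 0xEB 0xCA 0x23 0xF8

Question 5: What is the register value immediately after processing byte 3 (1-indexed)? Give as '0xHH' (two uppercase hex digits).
Answer: 0xEB

Derivation:
After byte 1 (0x78): reg=0xC3
After byte 2 (0x09): reg=0x78
After byte 3 (0xEE): reg=0xEB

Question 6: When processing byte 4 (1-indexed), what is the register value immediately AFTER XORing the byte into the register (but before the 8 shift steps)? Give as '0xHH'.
Answer: 0x2E

Derivation:
Register before byte 4: 0xEB
Byte 4: 0xC5
0xEB XOR 0xC5 = 0x2E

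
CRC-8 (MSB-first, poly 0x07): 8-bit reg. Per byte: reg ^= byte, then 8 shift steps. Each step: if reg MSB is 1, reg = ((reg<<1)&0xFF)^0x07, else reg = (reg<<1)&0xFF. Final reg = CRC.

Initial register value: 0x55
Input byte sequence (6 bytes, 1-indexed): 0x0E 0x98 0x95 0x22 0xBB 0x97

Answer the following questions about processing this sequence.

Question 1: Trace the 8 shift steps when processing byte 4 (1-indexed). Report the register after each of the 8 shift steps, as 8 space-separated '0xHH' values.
Answer: 0x82 0x03 0x06 0x0C 0x18 0x30 0x60 0xC0

Derivation:
After byte 1 (0x0E): reg=0x86
After byte 2 (0x98): reg=0x5A
After byte 3 (0x95): reg=0x63
Register before byte 4: 0x63
After XOR with byte 0x22: 0x41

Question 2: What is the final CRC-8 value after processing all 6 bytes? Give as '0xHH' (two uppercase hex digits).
Answer: 0xD9

Derivation:
After byte 1 (0x0E): reg=0x86
After byte 2 (0x98): reg=0x5A
After byte 3 (0x95): reg=0x63
After byte 4 (0x22): reg=0xC0
After byte 5 (0xBB): reg=0x66
After byte 6 (0x97): reg=0xD9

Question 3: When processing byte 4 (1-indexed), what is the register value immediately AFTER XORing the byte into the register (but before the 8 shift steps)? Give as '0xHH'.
Register before byte 4: 0x63
Byte 4: 0x22
0x63 XOR 0x22 = 0x41

Answer: 0x41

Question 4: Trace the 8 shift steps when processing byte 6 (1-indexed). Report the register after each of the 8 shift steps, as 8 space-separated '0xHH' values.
After byte 1 (0x0E): reg=0x86
After byte 2 (0x98): reg=0x5A
After byte 3 (0x95): reg=0x63
After byte 4 (0x22): reg=0xC0
After byte 5 (0xBB): reg=0x66
Register before byte 6: 0x66
After XOR with byte 0x97: 0xF1

Answer: 0xE5 0xCD 0x9D 0x3D 0x7A 0xF4 0xEF 0xD9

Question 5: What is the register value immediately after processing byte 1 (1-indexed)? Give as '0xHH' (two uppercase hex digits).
After byte 1 (0x0E): reg=0x86

Answer: 0x86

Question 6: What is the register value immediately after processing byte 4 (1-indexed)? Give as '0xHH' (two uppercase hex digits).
After byte 1 (0x0E): reg=0x86
After byte 2 (0x98): reg=0x5A
After byte 3 (0x95): reg=0x63
After byte 4 (0x22): reg=0xC0

Answer: 0xC0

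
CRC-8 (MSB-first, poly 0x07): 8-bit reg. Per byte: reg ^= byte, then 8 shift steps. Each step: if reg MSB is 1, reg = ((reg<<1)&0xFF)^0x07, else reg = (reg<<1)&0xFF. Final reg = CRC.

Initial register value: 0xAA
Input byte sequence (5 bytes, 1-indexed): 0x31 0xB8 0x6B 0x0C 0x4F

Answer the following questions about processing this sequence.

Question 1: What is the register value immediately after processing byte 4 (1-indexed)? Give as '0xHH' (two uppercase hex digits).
After byte 1 (0x31): reg=0xC8
After byte 2 (0xB8): reg=0x57
After byte 3 (0x6B): reg=0xB4
After byte 4 (0x0C): reg=0x21

Answer: 0x21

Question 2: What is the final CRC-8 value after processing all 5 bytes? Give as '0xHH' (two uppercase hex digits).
Answer: 0x0D

Derivation:
After byte 1 (0x31): reg=0xC8
After byte 2 (0xB8): reg=0x57
After byte 3 (0x6B): reg=0xB4
After byte 4 (0x0C): reg=0x21
After byte 5 (0x4F): reg=0x0D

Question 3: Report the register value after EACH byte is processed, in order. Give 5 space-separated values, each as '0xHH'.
0xC8 0x57 0xB4 0x21 0x0D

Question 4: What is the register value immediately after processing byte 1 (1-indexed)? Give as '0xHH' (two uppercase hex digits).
Answer: 0xC8

Derivation:
After byte 1 (0x31): reg=0xC8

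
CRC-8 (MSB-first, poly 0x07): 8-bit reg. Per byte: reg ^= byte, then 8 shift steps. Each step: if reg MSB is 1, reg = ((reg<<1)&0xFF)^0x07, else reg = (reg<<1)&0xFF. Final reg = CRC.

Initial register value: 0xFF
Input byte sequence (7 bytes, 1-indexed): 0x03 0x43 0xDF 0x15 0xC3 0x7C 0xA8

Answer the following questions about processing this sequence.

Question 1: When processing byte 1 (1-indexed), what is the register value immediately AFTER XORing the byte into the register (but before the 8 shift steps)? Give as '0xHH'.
Register before byte 1: 0xFF
Byte 1: 0x03
0xFF XOR 0x03 = 0xFC

Answer: 0xFC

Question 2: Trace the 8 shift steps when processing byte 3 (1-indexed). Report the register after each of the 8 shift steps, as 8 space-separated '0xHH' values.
Answer: 0xF5 0xED 0xDD 0xBD 0x7D 0xFA 0xF3 0xE1

Derivation:
After byte 1 (0x03): reg=0xFA
After byte 2 (0x43): reg=0x26
Register before byte 3: 0x26
After XOR with byte 0xDF: 0xF9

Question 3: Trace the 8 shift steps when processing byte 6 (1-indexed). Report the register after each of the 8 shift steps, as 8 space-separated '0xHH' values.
Answer: 0xF6 0xEB 0xD1 0xA5 0x4D 0x9A 0x33 0x66

Derivation:
After byte 1 (0x03): reg=0xFA
After byte 2 (0x43): reg=0x26
After byte 3 (0xDF): reg=0xE1
After byte 4 (0x15): reg=0xC2
After byte 5 (0xC3): reg=0x07
Register before byte 6: 0x07
After XOR with byte 0x7C: 0x7B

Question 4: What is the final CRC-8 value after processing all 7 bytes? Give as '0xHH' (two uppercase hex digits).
Answer: 0x64

Derivation:
After byte 1 (0x03): reg=0xFA
After byte 2 (0x43): reg=0x26
After byte 3 (0xDF): reg=0xE1
After byte 4 (0x15): reg=0xC2
After byte 5 (0xC3): reg=0x07
After byte 6 (0x7C): reg=0x66
After byte 7 (0xA8): reg=0x64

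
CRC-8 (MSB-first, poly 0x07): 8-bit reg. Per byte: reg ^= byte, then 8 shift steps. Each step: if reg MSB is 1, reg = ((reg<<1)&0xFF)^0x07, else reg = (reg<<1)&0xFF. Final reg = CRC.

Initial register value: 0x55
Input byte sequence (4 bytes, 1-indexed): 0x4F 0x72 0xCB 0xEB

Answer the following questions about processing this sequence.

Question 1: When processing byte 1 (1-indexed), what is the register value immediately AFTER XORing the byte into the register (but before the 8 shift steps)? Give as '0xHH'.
Register before byte 1: 0x55
Byte 1: 0x4F
0x55 XOR 0x4F = 0x1A

Answer: 0x1A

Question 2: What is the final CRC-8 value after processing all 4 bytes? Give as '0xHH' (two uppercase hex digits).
Answer: 0xAF

Derivation:
After byte 1 (0x4F): reg=0x46
After byte 2 (0x72): reg=0x8C
After byte 3 (0xCB): reg=0xD2
After byte 4 (0xEB): reg=0xAF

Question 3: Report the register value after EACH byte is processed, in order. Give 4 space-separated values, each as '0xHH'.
0x46 0x8C 0xD2 0xAF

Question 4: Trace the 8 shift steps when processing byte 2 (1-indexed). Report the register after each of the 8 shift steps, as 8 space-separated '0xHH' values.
Answer: 0x68 0xD0 0xA7 0x49 0x92 0x23 0x46 0x8C

Derivation:
After byte 1 (0x4F): reg=0x46
Register before byte 2: 0x46
After XOR with byte 0x72: 0x34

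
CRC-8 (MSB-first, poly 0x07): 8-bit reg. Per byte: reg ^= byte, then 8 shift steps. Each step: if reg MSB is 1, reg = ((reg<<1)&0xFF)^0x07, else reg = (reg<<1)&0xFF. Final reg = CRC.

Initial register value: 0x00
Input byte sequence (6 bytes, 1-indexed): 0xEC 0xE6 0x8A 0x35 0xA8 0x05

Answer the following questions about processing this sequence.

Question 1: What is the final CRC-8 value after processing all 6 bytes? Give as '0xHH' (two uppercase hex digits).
Answer: 0x1D

Derivation:
After byte 1 (0xEC): reg=0x8A
After byte 2 (0xE6): reg=0x03
After byte 3 (0x8A): reg=0xB6
After byte 4 (0x35): reg=0x80
After byte 5 (0xA8): reg=0xD8
After byte 6 (0x05): reg=0x1D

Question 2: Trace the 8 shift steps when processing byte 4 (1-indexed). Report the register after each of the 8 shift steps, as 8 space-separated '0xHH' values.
Answer: 0x01 0x02 0x04 0x08 0x10 0x20 0x40 0x80

Derivation:
After byte 1 (0xEC): reg=0x8A
After byte 2 (0xE6): reg=0x03
After byte 3 (0x8A): reg=0xB6
Register before byte 4: 0xB6
After XOR with byte 0x35: 0x83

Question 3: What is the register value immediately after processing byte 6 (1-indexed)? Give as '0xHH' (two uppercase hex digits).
Answer: 0x1D

Derivation:
After byte 1 (0xEC): reg=0x8A
After byte 2 (0xE6): reg=0x03
After byte 3 (0x8A): reg=0xB6
After byte 4 (0x35): reg=0x80
After byte 5 (0xA8): reg=0xD8
After byte 6 (0x05): reg=0x1D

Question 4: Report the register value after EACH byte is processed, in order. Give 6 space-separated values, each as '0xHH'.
0x8A 0x03 0xB6 0x80 0xD8 0x1D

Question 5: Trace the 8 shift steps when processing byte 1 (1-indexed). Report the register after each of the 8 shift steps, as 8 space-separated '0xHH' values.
Answer: 0xDF 0xB9 0x75 0xEA 0xD3 0xA1 0x45 0x8A

Derivation:
Register before byte 1: 0x00
After XOR with byte 0xEC: 0xEC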